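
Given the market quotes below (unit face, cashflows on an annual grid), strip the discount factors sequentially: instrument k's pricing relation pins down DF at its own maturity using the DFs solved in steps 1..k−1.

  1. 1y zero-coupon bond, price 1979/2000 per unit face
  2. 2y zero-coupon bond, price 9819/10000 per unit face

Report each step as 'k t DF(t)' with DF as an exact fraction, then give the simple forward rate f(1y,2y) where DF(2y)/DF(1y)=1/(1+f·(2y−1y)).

step 1 [1y] zero: DF = P = 1979/2000 ≈ 0.989500
step 2 [2y] zero: DF = P = 9819/10000 ≈ 0.981900

1 1 1979/2000
2 2 9819/10000
f(1y,2y) = ((1979/2000)/(9819/10000) − 1)/(1) = 76/9819 ≈ 0.7740%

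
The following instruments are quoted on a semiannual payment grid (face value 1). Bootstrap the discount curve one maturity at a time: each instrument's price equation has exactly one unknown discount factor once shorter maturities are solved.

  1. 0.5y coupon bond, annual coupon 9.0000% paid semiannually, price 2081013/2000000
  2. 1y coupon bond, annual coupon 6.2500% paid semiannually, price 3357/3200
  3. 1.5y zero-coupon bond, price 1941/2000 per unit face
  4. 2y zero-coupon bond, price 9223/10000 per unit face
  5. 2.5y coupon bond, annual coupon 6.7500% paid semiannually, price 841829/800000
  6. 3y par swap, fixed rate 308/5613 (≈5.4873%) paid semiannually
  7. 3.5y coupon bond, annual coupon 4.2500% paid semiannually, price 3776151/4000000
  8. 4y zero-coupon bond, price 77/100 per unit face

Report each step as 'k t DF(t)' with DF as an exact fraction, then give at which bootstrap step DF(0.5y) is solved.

1 1/2 9957/10000
2 1 9871/10000
3 3/2 1941/2000
4 2 9223/10000
5 5/2 4457/5000
6 3 423/500
7 7/2 2019/2500
8 4 77/100
DF(0.5y) is solved at step 1

step 1 [0.5y] bond c/2=9/200: DF=(2081013/2000000 − 9/200·(0))/(1+9/200) = 9957/10000 ≈ 0.995700
step 2 [1y] bond c/2=1/32: DF=(3357/3200 − 1/32·(0.995700))/(1+1/32) = 9871/10000 ≈ 0.987100
step 3 [1.5y] zero: DF = P = 1941/2000 ≈ 0.970500
step 4 [2y] zero: DF = P = 9223/10000 ≈ 0.922300
step 5 [2.5y] bond c/2=27/800: DF=(841829/800000 − 27/800·(0.995700+0.987100+0.970500+0.922300))/(1+27/800) = 4457/5000 ≈ 0.891400
step 6 [3y] swap r/2=154/5613: DF=(1 − 154/5613·(0.995700+0.987100+0.970500+0.922300+0.891400))/(1+154/5613) = 423/500 ≈ 0.846000
step 7 [3.5y] bond c/2=17/800: DF=(3776151/4000000 − 17/800·(0.995700+0.987100+0.970500+0.922300+0.891400+0.846000))/(1+17/800) = 2019/2500 ≈ 0.807600
step 8 [4y] zero: DF = P = 77/100 ≈ 0.770000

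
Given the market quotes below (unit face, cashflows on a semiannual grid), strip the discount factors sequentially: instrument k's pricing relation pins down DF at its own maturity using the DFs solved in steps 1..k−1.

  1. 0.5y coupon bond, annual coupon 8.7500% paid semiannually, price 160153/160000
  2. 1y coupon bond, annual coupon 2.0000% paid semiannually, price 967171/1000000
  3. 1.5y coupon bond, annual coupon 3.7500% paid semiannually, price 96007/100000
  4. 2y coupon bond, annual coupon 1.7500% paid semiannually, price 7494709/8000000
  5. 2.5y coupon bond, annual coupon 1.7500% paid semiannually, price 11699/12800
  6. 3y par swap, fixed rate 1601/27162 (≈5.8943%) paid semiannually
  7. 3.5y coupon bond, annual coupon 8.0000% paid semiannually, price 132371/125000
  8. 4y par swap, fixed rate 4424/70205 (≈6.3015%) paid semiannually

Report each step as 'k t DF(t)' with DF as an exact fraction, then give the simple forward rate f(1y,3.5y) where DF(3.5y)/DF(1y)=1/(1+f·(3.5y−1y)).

step 1 [0.5y] bond c/2=7/160: DF=(160153/160000 − 7/160·(0))/(1+7/160) = 959/1000 ≈ 0.959000
step 2 [1y] bond c/2=1/100: DF=(967171/1000000 − 1/100·(0.959000))/(1+1/100) = 9481/10000 ≈ 0.948100
step 3 [1.5y] bond c/2=3/160: DF=(96007/100000 − 3/160·(0.959000+0.948100))/(1+3/160) = 9073/10000 ≈ 0.907300
step 4 [2y] bond c/2=7/800: DF=(7494709/8000000 − 7/800·(0.959000+0.948100+0.907300))/(1+7/800) = 9043/10000 ≈ 0.904300
step 5 [2.5y] bond c/2=7/800: DF=(11699/12800 − 7/800·(0.959000+0.948100+0.907300+0.904300))/(1+7/800) = 4369/5000 ≈ 0.873800
step 6 [3y] swap r/2=1601/54324: DF=(1 − 1601/54324·(0.959000+0.948100+0.907300+0.904300+0.873800))/(1+1601/54324) = 8399/10000 ≈ 0.839900
step 7 [3.5y] bond c/2=1/25: DF=(132371/125000 − 1/25·(0.959000+0.948100+0.907300+0.904300+0.873800+0.839900))/(1+1/25) = 8093/10000 ≈ 0.809300
step 8 [4y] swap r/2=2212/70205: DF=(1 − 2212/70205·(0.959000+0.948100+0.907300+0.904300+0.873800+0.839900+0.809300))/(1+2212/70205) = 1947/2500 ≈ 0.778800

1 1/2 959/1000
2 1 9481/10000
3 3/2 9073/10000
4 2 9043/10000
5 5/2 4369/5000
6 3 8399/10000
7 7/2 8093/10000
8 4 1947/2500
f(1y,3.5y) = ((9481/10000)/(8093/10000) − 1)/(5/2) = 2776/40465 ≈ 6.8602%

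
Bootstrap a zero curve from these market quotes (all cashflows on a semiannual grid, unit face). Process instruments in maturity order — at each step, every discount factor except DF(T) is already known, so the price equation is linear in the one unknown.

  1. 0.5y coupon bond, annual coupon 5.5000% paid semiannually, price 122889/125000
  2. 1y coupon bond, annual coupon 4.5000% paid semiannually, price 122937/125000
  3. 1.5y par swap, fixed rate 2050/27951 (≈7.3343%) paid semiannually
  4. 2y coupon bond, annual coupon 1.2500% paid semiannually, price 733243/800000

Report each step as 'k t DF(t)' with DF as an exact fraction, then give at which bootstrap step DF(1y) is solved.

step 1 [0.5y] bond c/2=11/400: DF=(122889/125000 − 11/400·(0))/(1+11/400) = 598/625 ≈ 0.956800
step 2 [1y] bond c/2=9/400: DF=(122937/125000 − 9/400·(0.956800))/(1+9/400) = 588/625 ≈ 0.940800
step 3 [1.5y] swap r/2=1025/27951: DF=(1 − 1025/27951·(0.956800+0.940800))/(1+1025/27951) = 359/400 ≈ 0.897500
step 4 [2y] bond c/2=1/160: DF=(733243/800000 − 1/160·(0.956800+0.940800+0.897500))/(1+1/160) = 1787/2000 ≈ 0.893500

1 1/2 598/625
2 1 588/625
3 3/2 359/400
4 2 1787/2000
DF(1y) is solved at step 2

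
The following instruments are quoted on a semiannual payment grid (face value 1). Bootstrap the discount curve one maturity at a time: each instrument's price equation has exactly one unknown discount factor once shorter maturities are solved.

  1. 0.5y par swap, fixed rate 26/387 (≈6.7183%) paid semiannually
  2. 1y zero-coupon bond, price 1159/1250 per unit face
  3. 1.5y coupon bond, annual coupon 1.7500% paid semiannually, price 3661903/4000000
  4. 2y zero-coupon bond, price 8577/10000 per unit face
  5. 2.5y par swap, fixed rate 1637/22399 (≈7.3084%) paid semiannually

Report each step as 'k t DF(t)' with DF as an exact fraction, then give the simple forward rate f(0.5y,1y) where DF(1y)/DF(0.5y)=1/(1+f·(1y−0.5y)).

1 1/2 387/400
2 1 1159/1250
3 3/2 8911/10000
4 2 8577/10000
5 5/2 8363/10000
f(0.5y,1y) = ((387/400)/(1159/1250) − 1)/(1/2) = 403/4636 ≈ 8.6928%

step 1 [0.5y] swap r/2=13/387: DF=(1 − 13/387·(0))/(1+13/387) = 387/400 ≈ 0.967500
step 2 [1y] zero: DF = P = 1159/1250 ≈ 0.927200
step 3 [1.5y] bond c/2=7/800: DF=(3661903/4000000 − 7/800·(0.967500+0.927200))/(1+7/800) = 8911/10000 ≈ 0.891100
step 4 [2y] zero: DF = P = 8577/10000 ≈ 0.857700
step 5 [2.5y] swap r/2=1637/44798: DF=(1 − 1637/44798·(0.967500+0.927200+0.891100+0.857700))/(1+1637/44798) = 8363/10000 ≈ 0.836300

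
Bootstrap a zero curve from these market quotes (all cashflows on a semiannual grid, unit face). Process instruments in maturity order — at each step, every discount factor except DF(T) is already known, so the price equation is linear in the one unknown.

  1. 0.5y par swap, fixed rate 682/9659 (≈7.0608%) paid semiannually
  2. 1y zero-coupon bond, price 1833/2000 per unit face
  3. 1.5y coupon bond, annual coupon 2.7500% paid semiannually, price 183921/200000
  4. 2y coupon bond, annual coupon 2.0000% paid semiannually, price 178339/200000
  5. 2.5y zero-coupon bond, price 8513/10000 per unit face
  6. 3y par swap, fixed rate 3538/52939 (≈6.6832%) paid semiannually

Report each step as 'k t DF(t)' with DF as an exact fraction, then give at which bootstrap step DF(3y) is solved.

1 1/2 9659/10000
2 1 1833/2000
3 3/2 551/625
4 2 1711/2000
5 5/2 8513/10000
6 3 8231/10000
DF(3y) is solved at step 6

step 1 [0.5y] swap r/2=341/9659: DF=(1 − 341/9659·(0))/(1+341/9659) = 9659/10000 ≈ 0.965900
step 2 [1y] zero: DF = P = 1833/2000 ≈ 0.916500
step 3 [1.5y] bond c/2=11/800: DF=(183921/200000 − 11/800·(0.965900+0.916500))/(1+11/800) = 551/625 ≈ 0.881600
step 4 [2y] bond c/2=1/100: DF=(178339/200000 − 1/100·(0.965900+0.916500+0.881600))/(1+1/100) = 1711/2000 ≈ 0.855500
step 5 [2.5y] zero: DF = P = 8513/10000 ≈ 0.851300
step 6 [3y] swap r/2=1769/52939: DF=(1 − 1769/52939·(0.965900+0.916500+0.881600+0.855500+0.851300))/(1+1769/52939) = 8231/10000 ≈ 0.823100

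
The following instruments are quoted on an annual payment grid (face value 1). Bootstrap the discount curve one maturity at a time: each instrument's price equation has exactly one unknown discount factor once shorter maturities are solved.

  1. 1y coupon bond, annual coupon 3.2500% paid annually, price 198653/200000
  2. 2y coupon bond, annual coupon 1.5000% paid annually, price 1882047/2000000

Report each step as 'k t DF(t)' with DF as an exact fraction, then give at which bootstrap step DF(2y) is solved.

1 1 481/500
2 2 9129/10000
DF(2y) is solved at step 2

step 1 [1y] bond c/1=13/400: DF=(198653/200000 − 13/400·(0))/(1+13/400) = 481/500 ≈ 0.962000
step 2 [2y] bond c/1=3/200: DF=(1882047/2000000 − 3/200·(0.962000))/(1+3/200) = 9129/10000 ≈ 0.912900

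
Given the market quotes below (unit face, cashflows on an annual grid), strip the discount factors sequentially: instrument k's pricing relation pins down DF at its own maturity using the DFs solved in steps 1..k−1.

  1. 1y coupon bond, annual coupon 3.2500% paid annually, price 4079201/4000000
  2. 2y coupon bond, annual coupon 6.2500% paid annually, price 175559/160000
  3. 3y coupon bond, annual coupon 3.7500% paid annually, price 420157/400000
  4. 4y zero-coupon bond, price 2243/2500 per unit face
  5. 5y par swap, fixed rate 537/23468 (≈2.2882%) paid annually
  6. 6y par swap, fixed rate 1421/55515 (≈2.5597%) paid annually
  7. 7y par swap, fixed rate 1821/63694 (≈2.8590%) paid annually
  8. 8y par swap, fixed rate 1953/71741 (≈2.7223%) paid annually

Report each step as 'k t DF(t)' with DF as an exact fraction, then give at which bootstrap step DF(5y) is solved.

step 1 [1y] bond c/1=13/400: DF=(4079201/4000000 − 13/400·(0))/(1+13/400) = 9877/10000 ≈ 0.987700
step 2 [2y] bond c/1=1/16: DF=(175559/160000 − 1/16·(0.987700))/(1+1/16) = 4873/5000 ≈ 0.974600
step 3 [3y] bond c/1=3/80: DF=(420157/400000 − 3/80·(0.987700+0.974600))/(1+3/80) = 1883/2000 ≈ 0.941500
step 4 [4y] zero: DF = P = 2243/2500 ≈ 0.897200
step 5 [5y] swap r/1=537/23468: DF=(1 − 537/23468·(0.987700+0.974600+0.941500+0.897200))/(1+537/23468) = 4463/5000 ≈ 0.892600
step 6 [6y] swap r/1=1421/55515: DF=(1 − 1421/55515·(0.987700+0.974600+0.941500+0.897200+0.892600))/(1+1421/55515) = 8579/10000 ≈ 0.857900
step 7 [7y] swap r/1=1821/63694: DF=(1 − 1821/63694·(0.987700+0.974600+0.941500+0.897200+0.892600+0.857900))/(1+1821/63694) = 8179/10000 ≈ 0.817900
step 8 [8y] swap r/1=1953/71741: DF=(1 − 1953/71741·(0.987700+0.974600+0.941500+0.897200+0.892600+0.857900+0.817900))/(1+1953/71741) = 8047/10000 ≈ 0.804700

1 1 9877/10000
2 2 4873/5000
3 3 1883/2000
4 4 2243/2500
5 5 4463/5000
6 6 8579/10000
7 7 8179/10000
8 8 8047/10000
DF(5y) is solved at step 5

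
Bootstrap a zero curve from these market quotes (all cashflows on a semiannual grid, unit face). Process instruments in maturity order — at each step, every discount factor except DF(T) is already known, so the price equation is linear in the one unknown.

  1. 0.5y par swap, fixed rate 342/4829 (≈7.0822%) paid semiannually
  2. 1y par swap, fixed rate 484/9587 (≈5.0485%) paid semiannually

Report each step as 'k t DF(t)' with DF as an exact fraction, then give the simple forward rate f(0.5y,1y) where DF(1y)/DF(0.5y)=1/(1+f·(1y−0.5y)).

step 1 [0.5y] swap r/2=171/4829: DF=(1 − 171/4829·(0))/(1+171/4829) = 4829/5000 ≈ 0.965800
step 2 [1y] swap r/2=242/9587: DF=(1 − 242/9587·(0.965800))/(1+242/9587) = 2379/2500 ≈ 0.951600

1 1/2 4829/5000
2 1 2379/2500
f(0.5y,1y) = ((4829/5000)/(2379/2500) − 1)/(1/2) = 71/2379 ≈ 2.9844%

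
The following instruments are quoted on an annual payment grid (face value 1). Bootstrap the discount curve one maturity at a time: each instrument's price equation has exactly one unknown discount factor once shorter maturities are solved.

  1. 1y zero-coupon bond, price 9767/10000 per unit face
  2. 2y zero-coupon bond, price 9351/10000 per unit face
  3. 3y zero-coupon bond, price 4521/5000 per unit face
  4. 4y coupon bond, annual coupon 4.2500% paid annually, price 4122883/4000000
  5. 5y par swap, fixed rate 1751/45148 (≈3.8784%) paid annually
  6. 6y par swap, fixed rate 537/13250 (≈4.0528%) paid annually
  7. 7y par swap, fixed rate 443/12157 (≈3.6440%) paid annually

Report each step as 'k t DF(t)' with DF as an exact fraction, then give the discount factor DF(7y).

step 1 [1y] zero: DF = P = 9767/10000 ≈ 0.976700
step 2 [2y] zero: DF = P = 9351/10000 ≈ 0.935100
step 3 [3y] zero: DF = P = 4521/5000 ≈ 0.904200
step 4 [4y] bond c/1=17/400: DF=(4122883/4000000 − 17/400·(0.976700+0.935100+0.904200))/(1+17/400) = 8739/10000 ≈ 0.873900
step 5 [5y] swap r/1=1751/45148: DF=(1 − 1751/45148·(0.976700+0.935100+0.904200+0.873900))/(1+1751/45148) = 8249/10000 ≈ 0.824900
step 6 [6y] swap r/1=537/13250: DF=(1 − 537/13250·(0.976700+0.935100+0.904200+0.873900+0.824900))/(1+537/13250) = 1963/2500 ≈ 0.785200
step 7 [7y] swap r/1=443/12157: DF=(1 − 443/12157·(0.976700+0.935100+0.904200+0.873900+0.824900+0.785200))/(1+443/12157) = 1557/2000 ≈ 0.778500

1 1 9767/10000
2 2 9351/10000
3 3 4521/5000
4 4 8739/10000
5 5 8249/10000
6 6 1963/2500
7 7 1557/2000
DF(7y) = 1557/2000 ≈ 0.778500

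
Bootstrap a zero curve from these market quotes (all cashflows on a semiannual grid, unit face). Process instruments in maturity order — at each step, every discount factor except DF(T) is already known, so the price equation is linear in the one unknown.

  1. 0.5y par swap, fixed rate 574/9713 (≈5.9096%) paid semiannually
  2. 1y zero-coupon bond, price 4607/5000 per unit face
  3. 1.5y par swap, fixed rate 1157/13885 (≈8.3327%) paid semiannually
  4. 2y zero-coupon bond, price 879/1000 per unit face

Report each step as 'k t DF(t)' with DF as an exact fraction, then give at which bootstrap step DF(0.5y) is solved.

1 1/2 9713/10000
2 1 4607/5000
3 3/2 8843/10000
4 2 879/1000
DF(0.5y) is solved at step 1

step 1 [0.5y] swap r/2=287/9713: DF=(1 − 287/9713·(0))/(1+287/9713) = 9713/10000 ≈ 0.971300
step 2 [1y] zero: DF = P = 4607/5000 ≈ 0.921400
step 3 [1.5y] swap r/2=1157/27770: DF=(1 − 1157/27770·(0.971300+0.921400))/(1+1157/27770) = 8843/10000 ≈ 0.884300
step 4 [2y] zero: DF = P = 879/1000 ≈ 0.879000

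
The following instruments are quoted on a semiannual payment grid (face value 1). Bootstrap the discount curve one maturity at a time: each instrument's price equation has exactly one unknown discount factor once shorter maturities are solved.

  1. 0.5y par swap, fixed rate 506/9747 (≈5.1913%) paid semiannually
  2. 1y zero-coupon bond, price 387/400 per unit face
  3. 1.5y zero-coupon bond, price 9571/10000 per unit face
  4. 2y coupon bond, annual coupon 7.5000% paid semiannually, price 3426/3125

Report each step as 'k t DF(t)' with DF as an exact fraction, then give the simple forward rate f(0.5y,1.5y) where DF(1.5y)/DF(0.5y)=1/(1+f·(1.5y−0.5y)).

1 1/2 9747/10000
2 1 387/400
3 3/2 9571/10000
4 2 9519/10000
f(0.5y,1.5y) = ((9747/10000)/(9571/10000) − 1)/(1) = 176/9571 ≈ 1.8389%

step 1 [0.5y] swap r/2=253/9747: DF=(1 − 253/9747·(0))/(1+253/9747) = 9747/10000 ≈ 0.974700
step 2 [1y] zero: DF = P = 387/400 ≈ 0.967500
step 3 [1.5y] zero: DF = P = 9571/10000 ≈ 0.957100
step 4 [2y] bond c/2=3/80: DF=(3426/3125 − 3/80·(0.974700+0.967500+0.957100))/(1+3/80) = 9519/10000 ≈ 0.951900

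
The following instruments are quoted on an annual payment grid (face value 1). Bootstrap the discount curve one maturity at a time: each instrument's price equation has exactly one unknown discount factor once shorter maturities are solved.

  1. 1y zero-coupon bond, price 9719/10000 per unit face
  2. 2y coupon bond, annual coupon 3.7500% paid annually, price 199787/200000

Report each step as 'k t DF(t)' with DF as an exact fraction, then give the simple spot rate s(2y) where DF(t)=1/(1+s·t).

1 1 9719/10000
2 2 9277/10000
s(2y) = (1/(9277/10000) − 1)/(2) = 723/18554 ≈ 3.8967%

step 1 [1y] zero: DF = P = 9719/10000 ≈ 0.971900
step 2 [2y] bond c/1=3/80: DF=(199787/200000 − 3/80·(0.971900))/(1+3/80) = 9277/10000 ≈ 0.927700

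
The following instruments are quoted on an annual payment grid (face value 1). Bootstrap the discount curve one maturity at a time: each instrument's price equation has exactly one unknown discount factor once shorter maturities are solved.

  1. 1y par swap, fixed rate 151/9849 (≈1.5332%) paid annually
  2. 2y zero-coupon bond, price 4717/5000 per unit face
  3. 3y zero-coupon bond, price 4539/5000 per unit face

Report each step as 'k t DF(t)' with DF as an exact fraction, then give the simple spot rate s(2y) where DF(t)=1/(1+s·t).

1 1 9849/10000
2 2 4717/5000
3 3 4539/5000
s(2y) = (1/(4717/5000) − 1)/(2) = 283/9434 ≈ 2.9998%

step 1 [1y] swap r/1=151/9849: DF=(1 − 151/9849·(0))/(1+151/9849) = 9849/10000 ≈ 0.984900
step 2 [2y] zero: DF = P = 4717/5000 ≈ 0.943400
step 3 [3y] zero: DF = P = 4539/5000 ≈ 0.907800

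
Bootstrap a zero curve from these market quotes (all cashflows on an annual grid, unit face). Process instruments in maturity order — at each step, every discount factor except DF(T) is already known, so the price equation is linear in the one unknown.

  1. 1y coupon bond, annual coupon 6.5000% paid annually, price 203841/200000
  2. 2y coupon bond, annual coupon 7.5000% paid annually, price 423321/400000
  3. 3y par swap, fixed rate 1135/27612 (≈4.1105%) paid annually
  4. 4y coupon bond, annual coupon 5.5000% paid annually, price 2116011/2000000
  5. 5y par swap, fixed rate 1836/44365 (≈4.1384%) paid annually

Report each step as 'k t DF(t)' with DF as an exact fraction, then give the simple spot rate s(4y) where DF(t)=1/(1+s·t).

step 1 [1y] bond c/1=13/200: DF=(203841/200000 − 13/200·(0))/(1+13/200) = 957/1000 ≈ 0.957000
step 2 [2y] bond c/1=3/40: DF=(423321/400000 − 3/40·(0.957000))/(1+3/40) = 9177/10000 ≈ 0.917700
step 3 [3y] swap r/1=1135/27612: DF=(1 − 1135/27612·(0.957000+0.917700))/(1+1135/27612) = 1773/2000 ≈ 0.886500
step 4 [4y] bond c/1=11/200: DF=(2116011/2000000 − 11/200·(0.957000+0.917700+0.886500))/(1+11/200) = 8589/10000 ≈ 0.858900
step 5 [5y] swap r/1=1836/44365: DF=(1 − 1836/44365·(0.957000+0.917700+0.886500+0.858900))/(1+1836/44365) = 2041/2500 ≈ 0.816400

1 1 957/1000
2 2 9177/10000
3 3 1773/2000
4 4 8589/10000
5 5 2041/2500
s(4y) = (1/(8589/10000) − 1)/(4) = 1411/34356 ≈ 4.1070%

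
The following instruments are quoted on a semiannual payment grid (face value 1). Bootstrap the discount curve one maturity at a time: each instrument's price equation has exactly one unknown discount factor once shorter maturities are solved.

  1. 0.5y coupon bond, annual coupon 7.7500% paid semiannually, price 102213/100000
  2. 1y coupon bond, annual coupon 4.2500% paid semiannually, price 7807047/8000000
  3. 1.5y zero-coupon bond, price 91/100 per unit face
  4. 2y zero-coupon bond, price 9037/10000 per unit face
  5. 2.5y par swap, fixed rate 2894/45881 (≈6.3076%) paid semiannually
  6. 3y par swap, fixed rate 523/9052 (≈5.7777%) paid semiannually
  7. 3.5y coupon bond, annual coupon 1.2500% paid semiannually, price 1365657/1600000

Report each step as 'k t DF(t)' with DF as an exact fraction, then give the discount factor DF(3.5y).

1 1/2 123/125
2 1 9351/10000
3 3/2 91/100
4 2 9037/10000
5 5/2 8553/10000
6 3 8431/10000
7 7/2 1629/2000
DF(3.5y) = 1629/2000 ≈ 0.814500

step 1 [0.5y] bond c/2=31/800: DF=(102213/100000 − 31/800·(0))/(1+31/800) = 123/125 ≈ 0.984000
step 2 [1y] bond c/2=17/800: DF=(7807047/8000000 − 17/800·(0.984000))/(1+17/800) = 9351/10000 ≈ 0.935100
step 3 [1.5y] zero: DF = P = 91/100 ≈ 0.910000
step 4 [2y] zero: DF = P = 9037/10000 ≈ 0.903700
step 5 [2.5y] swap r/2=1447/45881: DF=(1 − 1447/45881·(0.984000+0.935100+0.910000+0.903700))/(1+1447/45881) = 8553/10000 ≈ 0.855300
step 6 [3y] swap r/2=523/18104: DF=(1 − 523/18104·(0.984000+0.935100+0.910000+0.903700+0.855300))/(1+523/18104) = 8431/10000 ≈ 0.843100
step 7 [3.5y] bond c/2=1/160: DF=(1365657/1600000 − 1/160·(0.984000+0.935100+0.910000+0.903700+0.855300+0.843100))/(1+1/160) = 1629/2000 ≈ 0.814500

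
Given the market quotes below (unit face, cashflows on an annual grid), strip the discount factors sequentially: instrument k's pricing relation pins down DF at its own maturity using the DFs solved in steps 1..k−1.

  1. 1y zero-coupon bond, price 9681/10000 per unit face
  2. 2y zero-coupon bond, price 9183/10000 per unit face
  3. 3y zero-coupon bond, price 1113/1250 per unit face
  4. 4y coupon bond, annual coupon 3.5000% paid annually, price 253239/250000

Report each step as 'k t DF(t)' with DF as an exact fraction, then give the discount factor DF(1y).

1 1 9681/10000
2 2 9183/10000
3 3 1113/1250
4 4 553/625
DF(1y) = 9681/10000 ≈ 0.968100

step 1 [1y] zero: DF = P = 9681/10000 ≈ 0.968100
step 2 [2y] zero: DF = P = 9183/10000 ≈ 0.918300
step 3 [3y] zero: DF = P = 1113/1250 ≈ 0.890400
step 4 [4y] bond c/1=7/200: DF=(253239/250000 − 7/200·(0.968100+0.918300+0.890400))/(1+7/200) = 553/625 ≈ 0.884800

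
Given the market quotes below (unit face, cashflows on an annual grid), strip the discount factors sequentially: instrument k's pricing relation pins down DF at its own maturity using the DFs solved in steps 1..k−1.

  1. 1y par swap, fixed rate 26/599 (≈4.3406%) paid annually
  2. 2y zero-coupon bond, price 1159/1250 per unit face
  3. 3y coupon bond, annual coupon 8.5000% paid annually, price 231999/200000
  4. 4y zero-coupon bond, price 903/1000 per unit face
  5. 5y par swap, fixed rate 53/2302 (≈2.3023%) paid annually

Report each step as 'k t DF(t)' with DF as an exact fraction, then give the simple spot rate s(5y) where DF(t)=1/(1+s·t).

1 1 599/625
2 2 1159/1250
3 3 4607/5000
4 4 903/1000
5 5 447/500
s(5y) = (1/(447/500) − 1)/(5) = 53/2235 ≈ 2.3714%

step 1 [1y] swap r/1=26/599: DF=(1 − 26/599·(0))/(1+26/599) = 599/625 ≈ 0.958400
step 2 [2y] zero: DF = P = 1159/1250 ≈ 0.927200
step 3 [3y] bond c/1=17/200: DF=(231999/200000 − 17/200·(0.958400+0.927200))/(1+17/200) = 4607/5000 ≈ 0.921400
step 4 [4y] zero: DF = P = 903/1000 ≈ 0.903000
step 5 [5y] swap r/1=53/2302: DF=(1 − 53/2302·(0.958400+0.927200+0.921400+0.903000))/(1+53/2302) = 447/500 ≈ 0.894000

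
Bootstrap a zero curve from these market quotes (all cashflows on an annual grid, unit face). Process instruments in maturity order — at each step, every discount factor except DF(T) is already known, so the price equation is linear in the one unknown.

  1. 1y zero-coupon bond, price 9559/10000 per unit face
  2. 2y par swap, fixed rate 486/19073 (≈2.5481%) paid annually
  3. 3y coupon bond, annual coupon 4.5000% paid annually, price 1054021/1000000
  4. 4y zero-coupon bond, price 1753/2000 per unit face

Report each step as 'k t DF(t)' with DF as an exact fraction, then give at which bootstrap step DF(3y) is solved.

1 1 9559/10000
2 2 4757/5000
3 3 1853/2000
4 4 1753/2000
DF(3y) is solved at step 3

step 1 [1y] zero: DF = P = 9559/10000 ≈ 0.955900
step 2 [2y] swap r/1=486/19073: DF=(1 − 486/19073·(0.955900))/(1+486/19073) = 4757/5000 ≈ 0.951400
step 3 [3y] bond c/1=9/200: DF=(1054021/1000000 − 9/200·(0.955900+0.951400))/(1+9/200) = 1853/2000 ≈ 0.926500
step 4 [4y] zero: DF = P = 1753/2000 ≈ 0.876500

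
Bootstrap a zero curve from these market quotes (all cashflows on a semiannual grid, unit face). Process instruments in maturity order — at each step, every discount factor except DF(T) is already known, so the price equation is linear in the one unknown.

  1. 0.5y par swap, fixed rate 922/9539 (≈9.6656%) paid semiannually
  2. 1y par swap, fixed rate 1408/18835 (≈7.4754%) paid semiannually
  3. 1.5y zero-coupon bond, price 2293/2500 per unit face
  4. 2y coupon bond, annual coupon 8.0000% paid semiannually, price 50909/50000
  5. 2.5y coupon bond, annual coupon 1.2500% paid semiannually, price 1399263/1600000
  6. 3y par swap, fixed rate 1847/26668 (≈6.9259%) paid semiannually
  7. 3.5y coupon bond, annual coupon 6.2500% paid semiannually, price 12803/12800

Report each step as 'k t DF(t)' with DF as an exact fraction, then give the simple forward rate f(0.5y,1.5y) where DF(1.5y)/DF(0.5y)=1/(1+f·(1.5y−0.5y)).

1 1/2 9539/10000
2 1 581/625
3 3/2 2293/2500
4 2 8713/10000
5 5/2 8463/10000
6 3 8153/10000
7 7/2 8083/10000
f(0.5y,1.5y) = ((9539/10000)/(2293/2500) − 1)/(1) = 367/9172 ≈ 4.0013%

step 1 [0.5y] swap r/2=461/9539: DF=(1 − 461/9539·(0))/(1+461/9539) = 9539/10000 ≈ 0.953900
step 2 [1y] swap r/2=704/18835: DF=(1 − 704/18835·(0.953900))/(1+704/18835) = 581/625 ≈ 0.929600
step 3 [1.5y] zero: DF = P = 2293/2500 ≈ 0.917200
step 4 [2y] bond c/2=1/25: DF=(50909/50000 − 1/25·(0.953900+0.929600+0.917200))/(1+1/25) = 8713/10000 ≈ 0.871300
step 5 [2.5y] bond c/2=1/160: DF=(1399263/1600000 − 1/160·(0.953900+0.929600+0.917200+0.871300))/(1+1/160) = 8463/10000 ≈ 0.846300
step 6 [3y] swap r/2=1847/53336: DF=(1 − 1847/53336·(0.953900+0.929600+0.917200+0.871300+0.846300))/(1+1847/53336) = 8153/10000 ≈ 0.815300
step 7 [3.5y] bond c/2=1/32: DF=(12803/12800 − 1/32·(0.953900+0.929600+0.917200+0.871300+0.846300+0.815300))/(1+1/32) = 8083/10000 ≈ 0.808300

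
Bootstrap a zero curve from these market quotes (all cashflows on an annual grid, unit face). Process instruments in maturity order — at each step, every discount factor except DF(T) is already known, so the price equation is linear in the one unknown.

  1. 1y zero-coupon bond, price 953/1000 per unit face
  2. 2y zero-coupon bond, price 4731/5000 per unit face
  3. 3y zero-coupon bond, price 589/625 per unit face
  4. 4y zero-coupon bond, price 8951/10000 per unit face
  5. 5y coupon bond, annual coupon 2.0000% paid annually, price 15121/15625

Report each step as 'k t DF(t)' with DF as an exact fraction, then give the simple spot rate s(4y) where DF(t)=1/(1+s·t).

1 1 953/1000
2 2 4731/5000
3 3 589/625
4 4 8951/10000
5 5 1751/2000
s(4y) = (1/(8951/10000) − 1)/(4) = 1049/35804 ≈ 2.9298%

step 1 [1y] zero: DF = P = 953/1000 ≈ 0.953000
step 2 [2y] zero: DF = P = 4731/5000 ≈ 0.946200
step 3 [3y] zero: DF = P = 589/625 ≈ 0.942400
step 4 [4y] zero: DF = P = 8951/10000 ≈ 0.895100
step 5 [5y] bond c/1=1/50: DF=(15121/15625 − 1/50·(0.953000+0.946200+0.942400+0.895100))/(1+1/50) = 1751/2000 ≈ 0.875500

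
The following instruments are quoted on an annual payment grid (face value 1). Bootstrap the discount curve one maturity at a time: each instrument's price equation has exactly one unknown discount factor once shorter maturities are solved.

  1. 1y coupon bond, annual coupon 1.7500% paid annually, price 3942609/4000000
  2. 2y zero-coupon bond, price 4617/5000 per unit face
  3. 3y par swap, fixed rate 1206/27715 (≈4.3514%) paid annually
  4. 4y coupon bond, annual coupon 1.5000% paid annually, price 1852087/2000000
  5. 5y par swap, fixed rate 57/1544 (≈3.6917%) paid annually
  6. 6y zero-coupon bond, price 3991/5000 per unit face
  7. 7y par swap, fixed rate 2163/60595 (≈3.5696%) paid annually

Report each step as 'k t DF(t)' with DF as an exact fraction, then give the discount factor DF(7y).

step 1 [1y] bond c/1=7/400: DF=(3942609/4000000 − 7/400·(0))/(1+7/400) = 9687/10000 ≈ 0.968700
step 2 [2y] zero: DF = P = 4617/5000 ≈ 0.923400
step 3 [3y] swap r/1=1206/27715: DF=(1 − 1206/27715·(0.968700+0.923400))/(1+1206/27715) = 4397/5000 ≈ 0.879400
step 4 [4y] bond c/1=3/200: DF=(1852087/2000000 − 3/200·(0.968700+0.923400+0.879400))/(1+3/200) = 4357/5000 ≈ 0.871400
step 5 [5y] swap r/1=57/1544: DF=(1 − 57/1544·(0.968700+0.923400+0.879400+0.871400))/(1+57/1544) = 8347/10000 ≈ 0.834700
step 6 [6y] zero: DF = P = 3991/5000 ≈ 0.798200
step 7 [7y] swap r/1=2163/60595: DF=(1 − 2163/60595·(0.968700+0.923400+0.879400+0.871400+0.834700+0.798200))/(1+2163/60595) = 7837/10000 ≈ 0.783700

1 1 9687/10000
2 2 4617/5000
3 3 4397/5000
4 4 4357/5000
5 5 8347/10000
6 6 3991/5000
7 7 7837/10000
DF(7y) = 7837/10000 ≈ 0.783700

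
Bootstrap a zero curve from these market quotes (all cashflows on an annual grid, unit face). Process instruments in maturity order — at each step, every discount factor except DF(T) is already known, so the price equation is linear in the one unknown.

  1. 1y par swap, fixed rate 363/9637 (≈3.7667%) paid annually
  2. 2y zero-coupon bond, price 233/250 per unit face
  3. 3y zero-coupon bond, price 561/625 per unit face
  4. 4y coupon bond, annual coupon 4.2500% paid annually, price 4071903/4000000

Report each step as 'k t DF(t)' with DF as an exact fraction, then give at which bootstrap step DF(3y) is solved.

step 1 [1y] swap r/1=363/9637: DF=(1 − 363/9637·(0))/(1+363/9637) = 9637/10000 ≈ 0.963700
step 2 [2y] zero: DF = P = 233/250 ≈ 0.932000
step 3 [3y] zero: DF = P = 561/625 ≈ 0.897600
step 4 [4y] bond c/1=17/400: DF=(4071903/4000000 − 17/400·(0.963700+0.932000+0.897600))/(1+17/400) = 4313/5000 ≈ 0.862600

1 1 9637/10000
2 2 233/250
3 3 561/625
4 4 4313/5000
DF(3y) is solved at step 3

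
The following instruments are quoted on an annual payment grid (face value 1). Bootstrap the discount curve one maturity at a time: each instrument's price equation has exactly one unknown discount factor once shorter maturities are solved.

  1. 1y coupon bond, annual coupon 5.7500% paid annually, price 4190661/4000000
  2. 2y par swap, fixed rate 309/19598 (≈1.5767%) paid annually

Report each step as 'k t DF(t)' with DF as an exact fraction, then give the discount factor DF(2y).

step 1 [1y] bond c/1=23/400: DF=(4190661/4000000 − 23/400·(0))/(1+23/400) = 9907/10000 ≈ 0.990700
step 2 [2y] swap r/1=309/19598: DF=(1 − 309/19598·(0.990700))/(1+309/19598) = 9691/10000 ≈ 0.969100

1 1 9907/10000
2 2 9691/10000
DF(2y) = 9691/10000 ≈ 0.969100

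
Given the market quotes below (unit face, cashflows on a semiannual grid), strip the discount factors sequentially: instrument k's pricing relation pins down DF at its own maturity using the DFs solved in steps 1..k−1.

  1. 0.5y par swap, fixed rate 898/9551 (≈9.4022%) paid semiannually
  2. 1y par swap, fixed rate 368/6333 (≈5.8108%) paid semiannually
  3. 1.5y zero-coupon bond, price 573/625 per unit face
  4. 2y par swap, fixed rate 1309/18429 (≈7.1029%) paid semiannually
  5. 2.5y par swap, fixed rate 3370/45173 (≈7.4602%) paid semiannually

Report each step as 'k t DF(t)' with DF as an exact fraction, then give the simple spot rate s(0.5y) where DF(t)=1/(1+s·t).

1 1/2 9551/10000
2 1 1181/1250
3 3/2 573/625
4 2 8691/10000
5 5/2 1663/2000
s(0.5y) = (1/(9551/10000) − 1)/(1/2) = 898/9551 ≈ 9.4022%

step 1 [0.5y] swap r/2=449/9551: DF=(1 − 449/9551·(0))/(1+449/9551) = 9551/10000 ≈ 0.955100
step 2 [1y] swap r/2=184/6333: DF=(1 − 184/6333·(0.955100))/(1+184/6333) = 1181/1250 ≈ 0.944800
step 3 [1.5y] zero: DF = P = 573/625 ≈ 0.916800
step 4 [2y] swap r/2=1309/36858: DF=(1 − 1309/36858·(0.955100+0.944800+0.916800))/(1+1309/36858) = 8691/10000 ≈ 0.869100
step 5 [2.5y] swap r/2=1685/45173: DF=(1 − 1685/45173·(0.955100+0.944800+0.916800+0.869100))/(1+1685/45173) = 1663/2000 ≈ 0.831500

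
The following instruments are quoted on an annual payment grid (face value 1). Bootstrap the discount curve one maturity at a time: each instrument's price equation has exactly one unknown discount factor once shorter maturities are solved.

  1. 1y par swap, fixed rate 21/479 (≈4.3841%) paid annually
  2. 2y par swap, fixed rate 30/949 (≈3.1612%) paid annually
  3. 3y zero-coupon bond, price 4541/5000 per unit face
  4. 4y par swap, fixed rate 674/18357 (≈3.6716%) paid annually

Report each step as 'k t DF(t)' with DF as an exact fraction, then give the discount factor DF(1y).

step 1 [1y] swap r/1=21/479: DF=(1 − 21/479·(0))/(1+21/479) = 479/500 ≈ 0.958000
step 2 [2y] swap r/1=30/949: DF=(1 − 30/949·(0.958000))/(1+30/949) = 47/50 ≈ 0.940000
step 3 [3y] zero: DF = P = 4541/5000 ≈ 0.908200
step 4 [4y] swap r/1=674/18357: DF=(1 − 674/18357·(0.958000+0.940000+0.908200))/(1+674/18357) = 2163/2500 ≈ 0.865200

1 1 479/500
2 2 47/50
3 3 4541/5000
4 4 2163/2500
DF(1y) = 479/500 ≈ 0.958000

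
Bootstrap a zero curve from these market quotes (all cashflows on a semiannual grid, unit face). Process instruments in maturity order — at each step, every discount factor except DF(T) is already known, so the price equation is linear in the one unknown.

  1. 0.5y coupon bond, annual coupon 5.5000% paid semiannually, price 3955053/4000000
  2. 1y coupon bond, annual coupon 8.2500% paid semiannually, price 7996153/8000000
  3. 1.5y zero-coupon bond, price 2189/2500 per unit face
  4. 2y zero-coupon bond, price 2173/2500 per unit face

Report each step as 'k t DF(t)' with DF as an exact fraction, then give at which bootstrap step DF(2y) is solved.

step 1 [0.5y] bond c/2=11/400: DF=(3955053/4000000 − 11/400·(0))/(1+11/400) = 9623/10000 ≈ 0.962300
step 2 [1y] bond c/2=33/800: DF=(7996153/8000000 − 33/800·(0.962300))/(1+33/800) = 4609/5000 ≈ 0.921800
step 3 [1.5y] zero: DF = P = 2189/2500 ≈ 0.875600
step 4 [2y] zero: DF = P = 2173/2500 ≈ 0.869200

1 1/2 9623/10000
2 1 4609/5000
3 3/2 2189/2500
4 2 2173/2500
DF(2y) is solved at step 4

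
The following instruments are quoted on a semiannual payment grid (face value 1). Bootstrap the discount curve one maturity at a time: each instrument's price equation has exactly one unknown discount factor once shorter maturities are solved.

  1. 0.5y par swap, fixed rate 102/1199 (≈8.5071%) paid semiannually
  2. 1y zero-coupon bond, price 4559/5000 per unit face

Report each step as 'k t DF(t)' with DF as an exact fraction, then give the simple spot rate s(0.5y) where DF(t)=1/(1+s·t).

1 1/2 1199/1250
2 1 4559/5000
s(0.5y) = (1/(1199/1250) − 1)/(1/2) = 102/1199 ≈ 8.5071%

step 1 [0.5y] swap r/2=51/1199: DF=(1 − 51/1199·(0))/(1+51/1199) = 1199/1250 ≈ 0.959200
step 2 [1y] zero: DF = P = 4559/5000 ≈ 0.911800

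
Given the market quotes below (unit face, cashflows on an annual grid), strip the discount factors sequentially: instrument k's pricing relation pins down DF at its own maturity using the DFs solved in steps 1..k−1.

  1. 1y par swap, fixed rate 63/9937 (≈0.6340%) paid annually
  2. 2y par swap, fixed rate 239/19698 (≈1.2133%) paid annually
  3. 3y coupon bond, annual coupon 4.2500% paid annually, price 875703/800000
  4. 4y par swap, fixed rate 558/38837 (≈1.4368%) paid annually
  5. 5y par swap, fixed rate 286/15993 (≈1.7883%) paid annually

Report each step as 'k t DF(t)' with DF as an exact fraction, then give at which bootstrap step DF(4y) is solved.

step 1 [1y] swap r/1=63/9937: DF=(1 − 63/9937·(0))/(1+63/9937) = 9937/10000 ≈ 0.993700
step 2 [2y] swap r/1=239/19698: DF=(1 − 239/19698·(0.993700))/(1+239/19698) = 9761/10000 ≈ 0.976100
step 3 [3y] bond c/1=17/400: DF=(875703/800000 − 17/400·(0.993700+0.976100))/(1+17/400) = 9697/10000 ≈ 0.969700
step 4 [4y] swap r/1=558/38837: DF=(1 − 558/38837·(0.993700+0.976100+0.969700))/(1+558/38837) = 4721/5000 ≈ 0.944200
step 5 [5y] swap r/1=286/15993: DF=(1 − 286/15993·(0.993700+0.976100+0.969700+0.944200))/(1+286/15993) = 4571/5000 ≈ 0.914200

1 1 9937/10000
2 2 9761/10000
3 3 9697/10000
4 4 4721/5000
5 5 4571/5000
DF(4y) is solved at step 4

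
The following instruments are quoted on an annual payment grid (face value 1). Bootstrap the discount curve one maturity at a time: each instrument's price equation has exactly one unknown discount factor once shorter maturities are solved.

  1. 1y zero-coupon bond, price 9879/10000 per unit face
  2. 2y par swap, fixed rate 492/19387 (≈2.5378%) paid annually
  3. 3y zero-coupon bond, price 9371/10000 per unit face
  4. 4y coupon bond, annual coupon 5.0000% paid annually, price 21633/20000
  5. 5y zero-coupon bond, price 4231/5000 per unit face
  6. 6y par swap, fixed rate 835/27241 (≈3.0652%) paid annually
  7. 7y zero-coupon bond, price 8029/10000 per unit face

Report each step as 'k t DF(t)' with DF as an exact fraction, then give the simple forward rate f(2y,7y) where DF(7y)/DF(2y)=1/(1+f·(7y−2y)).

1 1 9879/10000
2 2 2377/2500
3 3 9371/10000
4 4 2233/2500
5 5 4231/5000
6 6 833/1000
7 7 8029/10000
f(2y,7y) = ((2377/2500)/(8029/10000) − 1)/(5) = 1479/40145 ≈ 3.6841%

step 1 [1y] zero: DF = P = 9879/10000 ≈ 0.987900
step 2 [2y] swap r/1=492/19387: DF=(1 − 492/19387·(0.987900))/(1+492/19387) = 2377/2500 ≈ 0.950800
step 3 [3y] zero: DF = P = 9371/10000 ≈ 0.937100
step 4 [4y] bond c/1=1/20: DF=(21633/20000 − 1/20·(0.987900+0.950800+0.937100))/(1+1/20) = 2233/2500 ≈ 0.893200
step 5 [5y] zero: DF = P = 4231/5000 ≈ 0.846200
step 6 [6y] swap r/1=835/27241: DF=(1 − 835/27241·(0.987900+0.950800+0.937100+0.893200+0.846200))/(1+835/27241) = 833/1000 ≈ 0.833000
step 7 [7y] zero: DF = P = 8029/10000 ≈ 0.802900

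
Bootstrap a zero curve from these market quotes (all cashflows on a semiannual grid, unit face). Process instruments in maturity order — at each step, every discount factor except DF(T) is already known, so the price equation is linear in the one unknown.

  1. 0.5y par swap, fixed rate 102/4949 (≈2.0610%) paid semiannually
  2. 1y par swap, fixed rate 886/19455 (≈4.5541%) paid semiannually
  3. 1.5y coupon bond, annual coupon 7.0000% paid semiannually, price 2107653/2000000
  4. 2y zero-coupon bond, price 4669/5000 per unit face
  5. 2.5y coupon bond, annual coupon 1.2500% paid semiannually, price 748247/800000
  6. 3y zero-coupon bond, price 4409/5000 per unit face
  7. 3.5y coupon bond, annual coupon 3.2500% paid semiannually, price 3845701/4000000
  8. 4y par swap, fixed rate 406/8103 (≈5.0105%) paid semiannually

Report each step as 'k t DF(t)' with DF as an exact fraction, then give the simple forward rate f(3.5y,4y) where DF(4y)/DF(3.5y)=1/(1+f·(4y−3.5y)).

step 1 [0.5y] swap r/2=51/4949: DF=(1 − 51/4949·(0))/(1+51/4949) = 4949/5000 ≈ 0.989800
step 2 [1y] swap r/2=443/19455: DF=(1 − 443/19455·(0.989800))/(1+443/19455) = 9557/10000 ≈ 0.955700
step 3 [1.5y] bond c/2=7/200: DF=(2107653/2000000 − 7/200·(0.989800+0.955700))/(1+7/200) = 2381/2500 ≈ 0.952400
step 4 [2y] zero: DF = P = 4669/5000 ≈ 0.933800
step 5 [2.5y] bond c/2=1/160: DF=(748247/800000 − 1/160·(0.989800+0.955700+0.952400+0.933800))/(1+1/160) = 9057/10000 ≈ 0.905700
step 6 [3y] zero: DF = P = 4409/5000 ≈ 0.881800
step 7 [3.5y] bond c/2=13/800: DF=(3845701/4000000 − 13/800·(0.989800+0.955700+0.952400+0.933800+0.905700+0.881800))/(1+13/800) = 4281/5000 ≈ 0.856200
step 8 [4y] swap r/2=203/8103: DF=(1 − 203/8103·(0.989800+0.955700+0.952400+0.933800+0.905700+0.881800+0.856200))/(1+203/8103) = 8173/10000 ≈ 0.817300

1 1/2 4949/5000
2 1 9557/10000
3 3/2 2381/2500
4 2 4669/5000
5 5/2 9057/10000
6 3 4409/5000
7 7/2 4281/5000
8 4 8173/10000
f(3.5y,4y) = ((4281/5000)/(8173/10000) − 1)/(1/2) = 778/8173 ≈ 9.5191%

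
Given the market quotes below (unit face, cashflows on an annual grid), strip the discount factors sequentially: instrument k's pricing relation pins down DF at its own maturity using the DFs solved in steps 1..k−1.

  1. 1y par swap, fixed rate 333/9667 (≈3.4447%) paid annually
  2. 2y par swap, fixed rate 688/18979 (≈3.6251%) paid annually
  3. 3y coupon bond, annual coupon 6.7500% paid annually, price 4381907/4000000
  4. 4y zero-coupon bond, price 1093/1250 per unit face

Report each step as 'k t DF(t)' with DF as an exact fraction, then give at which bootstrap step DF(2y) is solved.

step 1 [1y] swap r/1=333/9667: DF=(1 − 333/9667·(0))/(1+333/9667) = 9667/10000 ≈ 0.966700
step 2 [2y] swap r/1=688/18979: DF=(1 − 688/18979·(0.966700))/(1+688/18979) = 582/625 ≈ 0.931200
step 3 [3y] bond c/1=27/400: DF=(4381907/4000000 − 27/400·(0.966700+0.931200))/(1+27/400) = 4531/5000 ≈ 0.906200
step 4 [4y] zero: DF = P = 1093/1250 ≈ 0.874400

1 1 9667/10000
2 2 582/625
3 3 4531/5000
4 4 1093/1250
DF(2y) is solved at step 2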